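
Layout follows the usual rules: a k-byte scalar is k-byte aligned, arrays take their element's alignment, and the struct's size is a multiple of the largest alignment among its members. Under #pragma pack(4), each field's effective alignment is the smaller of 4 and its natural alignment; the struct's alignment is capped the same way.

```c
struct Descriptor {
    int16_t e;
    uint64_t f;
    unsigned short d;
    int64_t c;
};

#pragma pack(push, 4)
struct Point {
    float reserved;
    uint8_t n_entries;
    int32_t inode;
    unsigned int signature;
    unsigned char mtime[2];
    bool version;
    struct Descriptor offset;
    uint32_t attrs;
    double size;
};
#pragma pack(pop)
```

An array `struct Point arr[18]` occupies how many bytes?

1152

Descriptor: e at 0 (size 2, align 2) → ends 2; pad 6 to align 8 for f; f at 8 (size 8, align 8) → ends 16; d at 16 (size 2, align 2) → ends 18; pad 6 to align 8 for c; c at 24 (size 8, align 8) → ends 32; total 32 bytes, alignment 8
reserved at 0 (size 4, align 4) → ends 4
n_entries at 4 (size 1, align 1) → ends 5
pad 3 to align 4 for inode
inode at 8 (size 4, align 4) → ends 12
signature at 12 (size 4, align 4) → ends 16
mtime at 16 (size 2, align 1) → ends 18
version at 18 (size 1, align 1) → ends 19
pad 1 to align 4 for offset
offset at 20 (size 32, align 4) → ends 52
attrs at 52 (size 4, align 4) → ends 56
size at 56 (size 8, align 4) → ends 64
total 64 bytes, alignment 4
array of 18: 18 × 64 = 1152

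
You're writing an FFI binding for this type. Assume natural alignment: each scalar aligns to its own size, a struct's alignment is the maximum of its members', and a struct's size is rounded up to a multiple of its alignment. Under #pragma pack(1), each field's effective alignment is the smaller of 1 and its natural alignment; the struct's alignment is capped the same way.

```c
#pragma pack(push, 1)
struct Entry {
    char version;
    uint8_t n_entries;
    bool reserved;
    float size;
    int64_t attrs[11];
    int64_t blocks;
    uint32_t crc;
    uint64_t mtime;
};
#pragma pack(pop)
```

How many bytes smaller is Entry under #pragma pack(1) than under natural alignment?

5

natural layout:
  version at 0 (size 1, align 1) → ends 1
  n_entries at 1 (size 1, align 1) → ends 2
  reserved at 2 (size 1, align 1) → ends 3
  pad 1 to align 4 for size
  size at 4 (size 4, align 4) → ends 8
  attrs at 8 (size 88, align 8) → ends 96
  blocks at 96 (size 8, align 8) → ends 104
  crc at 104 (size 4, align 4) → ends 108
  pad 4 to align 8 for mtime
  mtime at 112 (size 8, align 8) → ends 120
  total 120 bytes, alignment 8
packed(1) layout:
  version at 0 (size 1, align 1) → ends 1
  n_entries at 1 (size 1, align 1) → ends 2
  reserved at 2 (size 1, align 1) → ends 3
  size at 3 (size 4, align 1) → ends 7
  attrs at 7 (size 88, align 1) → ends 95
  blocks at 95 (size 8, align 1) → ends 103
  crc at 103 (size 4, align 1) → ends 107
  mtime at 107 (size 8, align 1) → ends 115
  total 115 bytes, alignment 1
120 − 115 = 5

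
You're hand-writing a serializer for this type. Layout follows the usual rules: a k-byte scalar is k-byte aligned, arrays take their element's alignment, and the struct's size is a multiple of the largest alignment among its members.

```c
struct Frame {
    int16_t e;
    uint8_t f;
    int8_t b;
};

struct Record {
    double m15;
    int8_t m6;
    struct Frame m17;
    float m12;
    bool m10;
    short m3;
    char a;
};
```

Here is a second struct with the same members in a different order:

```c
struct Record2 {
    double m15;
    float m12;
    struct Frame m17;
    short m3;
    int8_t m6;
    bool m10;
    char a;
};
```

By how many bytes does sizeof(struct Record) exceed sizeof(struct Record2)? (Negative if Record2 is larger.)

8

Frame: 0..2  e  (2B, 2-aligned); 2..3  f  (1B, 1-aligned); 3..4  b  (1B, 1-aligned); sizeof = 4, alignof = 2
0..8  m15  (8B, 8-aligned)
8..9  m6  (1B, 1-aligned)
9..10  -- padding (1B)
10..14  m17  (4B, 2-aligned)
14..16  -- padding (2B)
16..20  m12  (4B, 4-aligned)
20..21  m10  (1B, 1-aligned)
21..22  -- padding (1B)
22..24  m3  (2B, 2-aligned)
24..25  a  (1B, 1-aligned)
25..32  -- tail padding (7B)
sizeof = 32, alignof = 8
— Record2 —
0..8  m15  (8B, 8-aligned)
8..12  m12  (4B, 4-aligned)
12..16  m17  (4B, 2-aligned)
16..18  m3  (2B, 2-aligned)
18..19  m6  (1B, 1-aligned)
19..20  m10  (1B, 1-aligned)
20..21  a  (1B, 1-aligned)
21..24  -- tail padding (3B)
sizeof = 24, alignof = 8
32 − 24 = 8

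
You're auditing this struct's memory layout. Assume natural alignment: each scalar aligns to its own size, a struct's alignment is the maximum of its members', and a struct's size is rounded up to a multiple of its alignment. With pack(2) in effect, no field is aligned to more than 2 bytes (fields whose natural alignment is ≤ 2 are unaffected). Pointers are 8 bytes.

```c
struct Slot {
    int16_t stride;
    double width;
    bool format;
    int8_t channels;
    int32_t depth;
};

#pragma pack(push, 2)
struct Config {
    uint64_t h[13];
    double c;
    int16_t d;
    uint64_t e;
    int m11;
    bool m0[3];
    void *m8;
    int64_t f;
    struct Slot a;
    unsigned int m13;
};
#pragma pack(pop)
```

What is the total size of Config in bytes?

Slot: 0..2  stride  (2B, 2-aligned); 2..8  -- padding (6B); 8..16  width  (8B, 8-aligned); 16..17  format  (1B, 1-aligned); 17..18  channels  (1B, 1-aligned); 18..20  -- padding (2B); 20..24  depth  (4B, 4-aligned); sizeof = 24, alignof = 8
0..104  h  (104B, 2-aligned)
104..112  c  (8B, 2-aligned)
112..114  d  (2B, 2-aligned)
114..122  e  (8B, 2-aligned)
122..126  m11  (4B, 2-aligned)
126..129  m0  (3B, 1-aligned)
129..130  -- padding (1B)
130..138  m8  (8B, 2-aligned)
138..146  f  (8B, 2-aligned)
146..170  a  (24B, 2-aligned)
170..174  m13  (4B, 2-aligned)
sizeof = 174, alignof = 2

174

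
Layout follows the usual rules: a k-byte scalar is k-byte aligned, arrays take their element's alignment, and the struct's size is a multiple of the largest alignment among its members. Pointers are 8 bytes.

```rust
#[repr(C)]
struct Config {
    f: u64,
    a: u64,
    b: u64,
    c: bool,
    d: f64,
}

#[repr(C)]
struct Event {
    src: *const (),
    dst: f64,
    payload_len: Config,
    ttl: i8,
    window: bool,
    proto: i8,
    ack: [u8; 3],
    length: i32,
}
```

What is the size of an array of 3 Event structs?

Config: @0: f [8B, align 8] → 8; @8: a [8B, align 8] → 16; @16: b [8B, align 8] → 24; @24: c [1B, align 1] → 25; +7 pad (align 8); @32: d [8B, align 8] → 40; size 40, align 8
@0: src [8B, align 8] → 8
@8: dst [8B, align 8] → 16
@16: payload_len [40B, align 8] → 56
@56: ttl [1B, align 1] → 57
@57: window [1B, align 1] → 58
@58: proto [1B, align 1] → 59
@59: ack [3B, align 1] → 62
+2 pad (align 4)
@64: length [4B, align 4] → 68
+4 tail pad (align 8)
size 72, align 8
array of 3: 3 × 72 = 216

216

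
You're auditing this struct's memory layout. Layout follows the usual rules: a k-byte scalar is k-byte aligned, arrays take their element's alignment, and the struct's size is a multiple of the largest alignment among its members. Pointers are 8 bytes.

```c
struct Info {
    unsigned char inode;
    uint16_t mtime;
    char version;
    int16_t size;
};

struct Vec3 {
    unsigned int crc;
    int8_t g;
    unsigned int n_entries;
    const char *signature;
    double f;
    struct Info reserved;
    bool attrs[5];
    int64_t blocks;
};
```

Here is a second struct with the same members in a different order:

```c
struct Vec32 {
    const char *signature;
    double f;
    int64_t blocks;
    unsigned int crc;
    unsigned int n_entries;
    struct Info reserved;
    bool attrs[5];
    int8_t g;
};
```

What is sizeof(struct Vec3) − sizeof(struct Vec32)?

8

Info: 0..1  inode  (1B, 1-aligned); 1..2  -- padding (1B); 2..4  mtime  (2B, 2-aligned); 4..5  version  (1B, 1-aligned); 5..6  -- padding (1B); 6..8  size  (2B, 2-aligned); sizeof = 8, alignof = 2
0..4  crc  (4B, 4-aligned)
4..5  g  (1B, 1-aligned)
5..8  -- padding (3B)
8..12  n_entries  (4B, 4-aligned)
12..16  -- padding (4B)
16..24  signature  (8B, 8-aligned)
24..32  f  (8B, 8-aligned)
32..40  reserved  (8B, 2-aligned)
40..45  attrs  (5B, 1-aligned)
45..48  -- padding (3B)
48..56  blocks  (8B, 8-aligned)
sizeof = 56, alignof = 8
— Vec32 —
0..8  signature  (8B, 8-aligned)
8..16  f  (8B, 8-aligned)
16..24  blocks  (8B, 8-aligned)
24..28  crc  (4B, 4-aligned)
28..32  n_entries  (4B, 4-aligned)
32..40  reserved  (8B, 2-aligned)
40..45  attrs  (5B, 1-aligned)
45..46  g  (1B, 1-aligned)
46..48  -- tail padding (2B)
sizeof = 48, alignof = 8
56 − 48 = 8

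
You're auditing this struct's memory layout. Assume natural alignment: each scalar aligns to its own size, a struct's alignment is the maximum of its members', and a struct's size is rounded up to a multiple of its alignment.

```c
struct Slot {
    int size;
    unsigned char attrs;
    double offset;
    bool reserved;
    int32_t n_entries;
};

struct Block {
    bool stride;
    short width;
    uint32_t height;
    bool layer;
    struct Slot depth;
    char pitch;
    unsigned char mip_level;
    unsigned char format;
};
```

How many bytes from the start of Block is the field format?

Slot: @0: size [4B, align 4] → 4; @4: attrs [1B, align 1] → 5; +3 pad (align 8); @8: offset [8B, align 8] → 16; @16: reserved [1B, align 1] → 17; +3 pad (align 4); @20: n_entries [4B, align 4] → 24; size 24, align 8
@0: stride [1B, align 1] → 1
+1 pad (align 2)
@2: width [2B, align 2] → 4
@4: height [4B, align 4] → 8
@8: layer [1B, align 1] → 9
+7 pad (align 8)
@16: depth [24B, align 8] → 40
@40: pitch [1B, align 1] → 41
@41: mip_level [1B, align 1] → 42
@42: format [1B, align 1] → 43

42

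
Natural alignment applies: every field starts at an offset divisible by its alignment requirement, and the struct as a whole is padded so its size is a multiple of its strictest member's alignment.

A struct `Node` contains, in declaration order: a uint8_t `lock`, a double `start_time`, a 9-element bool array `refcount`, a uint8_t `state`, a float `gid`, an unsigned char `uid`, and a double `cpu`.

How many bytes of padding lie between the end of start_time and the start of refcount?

lock at 0 (size 1, align 1) → ends 1
pad 7 to align 8 for start_time
start_time at 8 (size 8, align 8) → ends 16
refcount at 16 (size 9, align 1) → ends 25

0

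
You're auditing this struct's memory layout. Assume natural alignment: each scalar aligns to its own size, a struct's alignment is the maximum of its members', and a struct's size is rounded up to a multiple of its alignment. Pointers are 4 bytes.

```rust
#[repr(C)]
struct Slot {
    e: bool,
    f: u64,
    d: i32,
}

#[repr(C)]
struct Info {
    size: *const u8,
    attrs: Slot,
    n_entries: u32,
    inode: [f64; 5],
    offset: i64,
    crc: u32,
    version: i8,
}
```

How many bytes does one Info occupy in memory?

Slot: e at 0 (size 1, align 1) → ends 1; pad 7 to align 8 for f; f at 8 (size 8, align 8) → ends 16; d at 16 (size 4, align 4) → ends 20; tail pad 4 to reach multiple of 8; total 24 bytes, alignment 8
size at 0 (size 4, align 4) → ends 4
pad 4 to align 8 for attrs
attrs at 8 (size 24, align 8) → ends 32
n_entries at 32 (size 4, align 4) → ends 36
pad 4 to align 8 for inode
inode at 40 (size 40, align 8) → ends 80
offset at 80 (size 8, align 8) → ends 88
crc at 88 (size 4, align 4) → ends 92
version at 92 (size 1, align 1) → ends 93
tail pad 3 to reach multiple of 8
total 96 bytes, alignment 8

96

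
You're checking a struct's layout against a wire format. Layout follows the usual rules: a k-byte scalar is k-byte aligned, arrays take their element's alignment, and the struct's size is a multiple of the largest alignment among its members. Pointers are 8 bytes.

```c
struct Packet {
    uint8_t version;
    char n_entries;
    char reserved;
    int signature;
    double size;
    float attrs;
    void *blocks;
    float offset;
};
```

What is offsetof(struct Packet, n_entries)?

1

version at 0 (size 1, align 1) → ends 1
n_entries at 1 (size 1, align 1) → ends 2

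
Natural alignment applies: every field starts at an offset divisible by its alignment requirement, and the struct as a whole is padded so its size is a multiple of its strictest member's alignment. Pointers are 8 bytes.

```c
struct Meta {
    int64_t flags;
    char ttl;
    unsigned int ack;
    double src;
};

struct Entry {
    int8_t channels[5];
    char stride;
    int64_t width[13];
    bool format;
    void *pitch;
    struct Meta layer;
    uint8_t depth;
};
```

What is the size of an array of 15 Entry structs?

2400

Meta: flags at 0 (size 8, align 8) → ends 8; ttl at 8 (size 1, align 1) → ends 9; pad 3 to align 4 for ack; ack at 12 (size 4, align 4) → ends 16; src at 16 (size 8, align 8) → ends 24; total 24 bytes, alignment 8
channels at 0 (size 5, align 1) → ends 5
stride at 5 (size 1, align 1) → ends 6
pad 2 to align 8 for width
width at 8 (size 104, align 8) → ends 112
format at 112 (size 1, align 1) → ends 113
pad 7 to align 8 for pitch
pitch at 120 (size 8, align 8) → ends 128
layer at 128 (size 24, align 8) → ends 152
depth at 152 (size 1, align 1) → ends 153
tail pad 7 to reach multiple of 8
total 160 bytes, alignment 8
array of 15: 15 × 160 = 2400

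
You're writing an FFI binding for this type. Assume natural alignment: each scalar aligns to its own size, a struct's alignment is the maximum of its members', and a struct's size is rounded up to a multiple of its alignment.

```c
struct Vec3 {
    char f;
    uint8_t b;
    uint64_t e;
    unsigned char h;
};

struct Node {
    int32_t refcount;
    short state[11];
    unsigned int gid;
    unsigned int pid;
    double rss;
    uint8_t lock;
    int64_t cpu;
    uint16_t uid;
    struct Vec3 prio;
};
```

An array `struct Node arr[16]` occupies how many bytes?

1536

Vec3: f at 0 (size 1, align 1) → ends 1; b at 1 (size 1, align 1) → ends 2; pad 6 to align 8 for e; e at 8 (size 8, align 8) → ends 16; h at 16 (size 1, align 1) → ends 17; tail pad 7 to reach multiple of 8; total 24 bytes, alignment 8
refcount at 0 (size 4, align 4) → ends 4
state at 4 (size 22, align 2) → ends 26
pad 2 to align 4 for gid
gid at 28 (size 4, align 4) → ends 32
pid at 32 (size 4, align 4) → ends 36
pad 4 to align 8 for rss
rss at 40 (size 8, align 8) → ends 48
lock at 48 (size 1, align 1) → ends 49
pad 7 to align 8 for cpu
cpu at 56 (size 8, align 8) → ends 64
uid at 64 (size 2, align 2) → ends 66
pad 6 to align 8 for prio
prio at 72 (size 24, align 8) → ends 96
total 96 bytes, alignment 8
array of 16: 16 × 96 = 1536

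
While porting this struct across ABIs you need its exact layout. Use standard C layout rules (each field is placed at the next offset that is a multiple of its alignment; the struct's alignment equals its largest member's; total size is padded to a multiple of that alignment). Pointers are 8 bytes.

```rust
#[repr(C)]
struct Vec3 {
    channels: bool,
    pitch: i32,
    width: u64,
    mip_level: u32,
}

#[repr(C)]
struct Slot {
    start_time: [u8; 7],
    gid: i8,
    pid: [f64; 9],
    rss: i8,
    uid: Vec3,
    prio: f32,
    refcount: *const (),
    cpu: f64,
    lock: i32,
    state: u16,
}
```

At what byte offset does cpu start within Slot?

128

Vec3: 0..1  channels  (1B, 1-aligned); 1..4  -- padding (3B); 4..8  pitch  (4B, 4-aligned); 8..16  width  (8B, 8-aligned); 16..20  mip_level  (4B, 4-aligned); 20..24  -- tail padding (4B); sizeof = 24, alignof = 8
0..7  start_time  (7B, 1-aligned)
7..8  gid  (1B, 1-aligned)
8..80  pid  (72B, 8-aligned)
80..81  rss  (1B, 1-aligned)
81..88  -- padding (7B)
88..112  uid  (24B, 8-aligned)
112..116  prio  (4B, 4-aligned)
116..120  -- padding (4B)
120..128  refcount  (8B, 8-aligned)
128..136  cpu  (8B, 8-aligned)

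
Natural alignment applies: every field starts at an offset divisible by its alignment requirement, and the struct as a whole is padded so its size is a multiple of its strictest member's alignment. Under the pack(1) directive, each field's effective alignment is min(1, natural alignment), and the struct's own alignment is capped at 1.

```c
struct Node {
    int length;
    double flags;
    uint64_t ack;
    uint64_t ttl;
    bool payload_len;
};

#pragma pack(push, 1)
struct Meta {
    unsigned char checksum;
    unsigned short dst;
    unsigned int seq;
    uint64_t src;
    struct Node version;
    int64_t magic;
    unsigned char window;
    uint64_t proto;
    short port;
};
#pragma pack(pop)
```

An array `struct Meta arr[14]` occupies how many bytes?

1036

Node: 0..4  length  (4B, 4-aligned); 4..8  -- padding (4B); 8..16  flags  (8B, 8-aligned); 16..24  ack  (8B, 8-aligned); 24..32  ttl  (8B, 8-aligned); 32..33  payload_len  (1B, 1-aligned); 33..40  -- tail padding (7B); sizeof = 40, alignof = 8
0..1  checksum  (1B, 1-aligned)
1..3  dst  (2B, 1-aligned)
3..7  seq  (4B, 1-aligned)
7..15  src  (8B, 1-aligned)
15..55  version  (40B, 1-aligned)
55..63  magic  (8B, 1-aligned)
63..64  window  (1B, 1-aligned)
64..72  proto  (8B, 1-aligned)
72..74  port  (2B, 1-aligned)
sizeof = 74, alignof = 1
array of 14: 14 × 74 = 1036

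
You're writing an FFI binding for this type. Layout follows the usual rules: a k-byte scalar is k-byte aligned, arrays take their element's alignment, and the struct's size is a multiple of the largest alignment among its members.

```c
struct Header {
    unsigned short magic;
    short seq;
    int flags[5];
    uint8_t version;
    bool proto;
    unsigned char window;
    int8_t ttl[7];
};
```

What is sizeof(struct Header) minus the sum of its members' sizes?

2

0..2  magic  (2B, 2-aligned)
2..4  seq  (2B, 2-aligned)
4..24  flags  (20B, 4-aligned)
24..25  version  (1B, 1-aligned)
25..26  proto  (1B, 1-aligned)
26..27  window  (1B, 1-aligned)
27..34  ttl  (7B, 1-aligned)
34..36  -- tail padding (2B)
sizeof = 36, alignof = 4
data bytes 34, size 36 → padding 2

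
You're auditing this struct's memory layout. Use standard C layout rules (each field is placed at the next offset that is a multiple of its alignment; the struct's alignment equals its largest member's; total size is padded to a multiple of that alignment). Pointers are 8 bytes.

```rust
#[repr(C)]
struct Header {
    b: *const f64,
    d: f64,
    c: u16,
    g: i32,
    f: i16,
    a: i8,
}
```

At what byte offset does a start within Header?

26

0..8  b  (8B, 8-aligned)
8..16  d  (8B, 8-aligned)
16..18  c  (2B, 2-aligned)
18..20  -- padding (2B)
20..24  g  (4B, 4-aligned)
24..26  f  (2B, 2-aligned)
26..27  a  (1B, 1-aligned)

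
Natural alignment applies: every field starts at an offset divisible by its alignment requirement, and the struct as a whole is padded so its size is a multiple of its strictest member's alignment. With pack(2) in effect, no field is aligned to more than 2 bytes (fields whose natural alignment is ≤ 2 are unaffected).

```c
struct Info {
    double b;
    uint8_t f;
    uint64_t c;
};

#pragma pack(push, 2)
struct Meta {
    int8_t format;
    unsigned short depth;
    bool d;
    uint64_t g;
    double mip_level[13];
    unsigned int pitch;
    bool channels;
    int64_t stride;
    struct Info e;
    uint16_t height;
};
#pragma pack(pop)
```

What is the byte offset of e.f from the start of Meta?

Info: b at 0 (size 8, align 8) → ends 8; f at 8 (size 1, align 1) → ends 9; pad 7 to align 8 for c; c at 16 (size 8, align 8) → ends 24; total 24 bytes, alignment 8
format at 0 (size 1, align 1) → ends 1
pad 1 to align 2 for depth
depth at 2 (size 2, align 2) → ends 4
d at 4 (size 1, align 1) → ends 5
pad 1 to align 2 for g
g at 6 (size 8, align 2) → ends 14
mip_level at 14 (size 104, align 2) → ends 118
pitch at 118 (size 4, align 2) → ends 122
channels at 122 (size 1, align 1) → ends 123
pad 1 to align 2 for stride
stride at 124 (size 8, align 2) → ends 132
e at 132 (size 24, align 2) → ends 156
within Info: f at 8
132 + 8 = 140

140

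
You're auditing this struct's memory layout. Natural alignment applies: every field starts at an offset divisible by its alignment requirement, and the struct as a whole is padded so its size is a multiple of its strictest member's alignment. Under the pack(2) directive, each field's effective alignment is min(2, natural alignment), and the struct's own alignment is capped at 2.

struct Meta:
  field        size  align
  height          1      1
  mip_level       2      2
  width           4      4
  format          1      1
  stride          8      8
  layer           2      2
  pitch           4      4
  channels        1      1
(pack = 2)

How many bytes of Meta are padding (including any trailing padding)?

3

0..1  height  (1B, 1-aligned)
1..2  -- padding (1B)
2..4  mip_level  (2B, 2-aligned)
4..8  width  (4B, 2-aligned)
8..9  format  (1B, 1-aligned)
9..10  -- padding (1B)
10..18  stride  (8B, 2-aligned)
18..20  layer  (2B, 2-aligned)
20..24  pitch  (4B, 2-aligned)
24..25  channels  (1B, 1-aligned)
25..26  -- tail padding (1B)
sizeof = 26, alignof = 2
data bytes 23, size 26 → padding 3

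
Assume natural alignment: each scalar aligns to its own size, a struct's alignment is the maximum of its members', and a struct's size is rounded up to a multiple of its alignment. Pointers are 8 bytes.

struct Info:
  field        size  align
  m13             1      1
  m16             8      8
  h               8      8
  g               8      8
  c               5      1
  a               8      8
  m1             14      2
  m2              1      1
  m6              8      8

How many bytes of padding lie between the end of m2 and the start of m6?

1

@0: m13 [1B, align 1] → 1
+7 pad (align 8)
@8: m16 [8B, align 8] → 16
@16: h [8B, align 8] → 24
@24: g [8B, align 8] → 32
@32: c [5B, align 1] → 37
+3 pad (align 8)
@40: a [8B, align 8] → 48
@48: m1 [14B, align 2] → 62
@62: m2 [1B, align 1] → 63
+1 pad (align 8)
@64: m6 [8B, align 8] → 72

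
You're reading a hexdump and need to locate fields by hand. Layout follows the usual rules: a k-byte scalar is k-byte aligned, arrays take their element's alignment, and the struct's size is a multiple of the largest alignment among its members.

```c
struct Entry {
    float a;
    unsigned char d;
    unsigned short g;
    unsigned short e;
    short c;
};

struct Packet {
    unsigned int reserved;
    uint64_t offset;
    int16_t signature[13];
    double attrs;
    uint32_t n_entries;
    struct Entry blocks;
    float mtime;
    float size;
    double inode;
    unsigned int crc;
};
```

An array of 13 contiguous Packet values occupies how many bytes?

1248

Entry: a at 0 (size 4, align 4) → ends 4; d at 4 (size 1, align 1) → ends 5; pad 1 to align 2 for g; g at 6 (size 2, align 2) → ends 8; e at 8 (size 2, align 2) → ends 10; c at 10 (size 2, align 2) → ends 12; total 12 bytes, alignment 4
reserved at 0 (size 4, align 4) → ends 4
pad 4 to align 8 for offset
offset at 8 (size 8, align 8) → ends 16
signature at 16 (size 26, align 2) → ends 42
pad 6 to align 8 for attrs
attrs at 48 (size 8, align 8) → ends 56
n_entries at 56 (size 4, align 4) → ends 60
blocks at 60 (size 12, align 4) → ends 72
mtime at 72 (size 4, align 4) → ends 76
size at 76 (size 4, align 4) → ends 80
inode at 80 (size 8, align 8) → ends 88
crc at 88 (size 4, align 4) → ends 92
tail pad 4 to reach multiple of 8
total 96 bytes, alignment 8
array of 13: 13 × 96 = 1248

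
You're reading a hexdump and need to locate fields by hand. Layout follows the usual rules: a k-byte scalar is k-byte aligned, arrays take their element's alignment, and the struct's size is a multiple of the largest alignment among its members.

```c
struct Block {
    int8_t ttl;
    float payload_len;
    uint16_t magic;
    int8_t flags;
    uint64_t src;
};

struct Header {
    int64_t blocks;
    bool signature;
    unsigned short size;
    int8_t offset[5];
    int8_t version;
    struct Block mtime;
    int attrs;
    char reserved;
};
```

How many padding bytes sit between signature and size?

Block: ttl at 0 (size 1, align 1) → ends 1; pad 3 to align 4 for payload_len; payload_len at 4 (size 4, align 4) → ends 8; magic at 8 (size 2, align 2) → ends 10; flags at 10 (size 1, align 1) → ends 11; pad 5 to align 8 for src; src at 16 (size 8, align 8) → ends 24; total 24 bytes, alignment 8
blocks at 0 (size 8, align 8) → ends 8
signature at 8 (size 1, align 1) → ends 9
pad 1 to align 2 for size
size at 10 (size 2, align 2) → ends 12

1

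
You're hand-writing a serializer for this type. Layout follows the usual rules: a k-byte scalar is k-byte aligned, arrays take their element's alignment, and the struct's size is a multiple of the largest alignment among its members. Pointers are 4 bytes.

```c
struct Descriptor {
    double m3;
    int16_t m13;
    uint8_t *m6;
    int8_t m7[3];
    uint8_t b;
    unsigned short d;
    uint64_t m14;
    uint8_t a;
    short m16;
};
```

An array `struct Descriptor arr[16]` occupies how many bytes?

640

m3 at 0 (size 8, align 8) → ends 8
m13 at 8 (size 2, align 2) → ends 10
pad 2 to align 4 for m6
m6 at 12 (size 4, align 4) → ends 16
m7 at 16 (size 3, align 1) → ends 19
b at 19 (size 1, align 1) → ends 20
d at 20 (size 2, align 2) → ends 22
pad 2 to align 8 for m14
m14 at 24 (size 8, align 8) → ends 32
a at 32 (size 1, align 1) → ends 33
pad 1 to align 2 for m16
m16 at 34 (size 2, align 2) → ends 36
tail pad 4 to reach multiple of 8
total 40 bytes, alignment 8
array of 16: 16 × 40 = 640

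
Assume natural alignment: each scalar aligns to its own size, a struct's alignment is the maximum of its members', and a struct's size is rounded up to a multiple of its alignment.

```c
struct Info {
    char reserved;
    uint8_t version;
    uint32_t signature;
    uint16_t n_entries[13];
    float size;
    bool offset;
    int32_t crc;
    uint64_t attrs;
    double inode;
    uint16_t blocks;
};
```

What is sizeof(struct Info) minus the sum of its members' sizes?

0..1  reserved  (1B, 1-aligned)
1..2  version  (1B, 1-aligned)
2..4  -- padding (2B)
4..8  signature  (4B, 4-aligned)
8..34  n_entries  (26B, 2-aligned)
34..36  -- padding (2B)
36..40  size  (4B, 4-aligned)
40..41  offset  (1B, 1-aligned)
41..44  -- padding (3B)
44..48  crc  (4B, 4-aligned)
48..56  attrs  (8B, 8-aligned)
56..64  inode  (8B, 8-aligned)
64..66  blocks  (2B, 2-aligned)
66..72  -- tail padding (6B)
sizeof = 72, alignof = 8
data bytes 59, size 72 → padding 13

13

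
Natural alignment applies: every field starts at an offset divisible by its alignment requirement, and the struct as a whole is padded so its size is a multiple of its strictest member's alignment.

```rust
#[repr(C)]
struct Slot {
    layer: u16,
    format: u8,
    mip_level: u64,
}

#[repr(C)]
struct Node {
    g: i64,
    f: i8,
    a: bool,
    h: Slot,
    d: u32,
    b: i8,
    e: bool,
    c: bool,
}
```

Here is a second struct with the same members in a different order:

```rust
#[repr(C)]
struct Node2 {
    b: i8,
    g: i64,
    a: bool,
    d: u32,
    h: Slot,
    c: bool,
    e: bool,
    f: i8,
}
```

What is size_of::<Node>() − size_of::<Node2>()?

Slot: 0..2  layer  (2B, 2-aligned); 2..3  format  (1B, 1-aligned); 3..8  -- padding (5B); 8..16  mip_level  (8B, 8-aligned); sizeof = 16, alignof = 8
0..8  g  (8B, 8-aligned)
8..9  f  (1B, 1-aligned)
9..10  a  (1B, 1-aligned)
10..16  -- padding (6B)
16..32  h  (16B, 8-aligned)
32..36  d  (4B, 4-aligned)
36..37  b  (1B, 1-aligned)
37..38  e  (1B, 1-aligned)
38..39  c  (1B, 1-aligned)
39..40  -- tail padding (1B)
sizeof = 40, alignof = 8
— Node2 —
0..1  b  (1B, 1-aligned)
1..8  -- padding (7B)
8..16  g  (8B, 8-aligned)
16..17  a  (1B, 1-aligned)
17..20  -- padding (3B)
20..24  d  (4B, 4-aligned)
24..40  h  (16B, 8-aligned)
40..41  c  (1B, 1-aligned)
41..42  e  (1B, 1-aligned)
42..43  f  (1B, 1-aligned)
43..48  -- tail padding (5B)
sizeof = 48, alignof = 8
40 − 48 = -8

-8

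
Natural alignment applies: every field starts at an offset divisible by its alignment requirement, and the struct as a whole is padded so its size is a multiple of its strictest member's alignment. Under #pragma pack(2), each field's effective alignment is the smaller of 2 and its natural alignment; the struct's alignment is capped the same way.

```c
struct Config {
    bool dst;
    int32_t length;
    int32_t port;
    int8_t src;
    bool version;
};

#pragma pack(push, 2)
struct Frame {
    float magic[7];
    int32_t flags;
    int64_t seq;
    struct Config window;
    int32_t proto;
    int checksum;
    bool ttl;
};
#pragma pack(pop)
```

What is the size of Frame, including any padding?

66 bytes

Config: 0..1  dst  (1B, 1-aligned); 1..4  -- padding (3B); 4..8  length  (4B, 4-aligned); 8..12  port  (4B, 4-aligned); 12..13  src  (1B, 1-aligned); 13..14  version  (1B, 1-aligned); 14..16  -- tail padding (2B); sizeof = 16, alignof = 4
0..28  magic  (28B, 2-aligned)
28..32  flags  (4B, 2-aligned)
32..40  seq  (8B, 2-aligned)
40..56  window  (16B, 2-aligned)
56..60  proto  (4B, 2-aligned)
60..64  checksum  (4B, 2-aligned)
64..65  ttl  (1B, 1-aligned)
65..66  -- tail padding (1B)
sizeof = 66, alignof = 2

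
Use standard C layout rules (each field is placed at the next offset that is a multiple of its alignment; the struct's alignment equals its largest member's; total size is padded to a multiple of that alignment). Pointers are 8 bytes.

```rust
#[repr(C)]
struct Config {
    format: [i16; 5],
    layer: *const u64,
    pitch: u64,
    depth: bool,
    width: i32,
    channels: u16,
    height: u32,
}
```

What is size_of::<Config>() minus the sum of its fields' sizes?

@0: format [10B, align 2] → 10
+6 pad (align 8)
@16: layer [8B, align 8] → 24
@24: pitch [8B, align 8] → 32
@32: depth [1B, align 1] → 33
+3 pad (align 4)
@36: width [4B, align 4] → 40
@40: channels [2B, align 2] → 42
+2 pad (align 4)
@44: height [4B, align 4] → 48
size 48, align 8
data bytes 37, size 48 → padding 11

11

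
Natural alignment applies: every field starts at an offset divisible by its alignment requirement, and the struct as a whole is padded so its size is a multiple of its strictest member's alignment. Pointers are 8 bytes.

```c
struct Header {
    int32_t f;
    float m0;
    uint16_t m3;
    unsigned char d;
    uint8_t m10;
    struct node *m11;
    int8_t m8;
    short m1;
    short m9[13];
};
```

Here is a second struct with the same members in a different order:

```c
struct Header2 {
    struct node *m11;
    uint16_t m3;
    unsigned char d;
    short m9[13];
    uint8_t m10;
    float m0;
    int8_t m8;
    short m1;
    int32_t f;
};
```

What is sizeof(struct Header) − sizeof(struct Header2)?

0

@0: f [4B, align 4] → 4
@4: m0 [4B, align 4] → 8
@8: m3 [2B, align 2] → 10
@10: d [1B, align 1] → 11
@11: m10 [1B, align 1] → 12
+4 pad (align 8)
@16: m11 [8B, align 8] → 24
@24: m8 [1B, align 1] → 25
+1 pad (align 2)
@26: m1 [2B, align 2] → 28
@28: m9 [26B, align 2] → 54
+2 tail pad (align 8)
size 56, align 8
— Header2 —
@0: m11 [8B, align 8] → 8
@8: m3 [2B, align 2] → 10
@10: d [1B, align 1] → 11
+1 pad (align 2)
@12: m9 [26B, align 2] → 38
@38: m10 [1B, align 1] → 39
+1 pad (align 4)
@40: m0 [4B, align 4] → 44
@44: m8 [1B, align 1] → 45
+1 pad (align 2)
@46: m1 [2B, align 2] → 48
@48: f [4B, align 4] → 52
+4 tail pad (align 8)
size 56, align 8
56 − 56 = 0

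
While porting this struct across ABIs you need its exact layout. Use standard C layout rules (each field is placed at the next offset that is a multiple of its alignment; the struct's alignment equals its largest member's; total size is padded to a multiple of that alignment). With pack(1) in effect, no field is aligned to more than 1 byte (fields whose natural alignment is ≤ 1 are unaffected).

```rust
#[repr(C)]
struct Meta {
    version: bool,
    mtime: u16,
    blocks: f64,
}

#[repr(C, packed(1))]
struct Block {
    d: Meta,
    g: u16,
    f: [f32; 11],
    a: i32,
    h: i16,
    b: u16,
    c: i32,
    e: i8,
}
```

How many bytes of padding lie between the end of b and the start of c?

Meta: @0: version [1B, align 1] → 1; +1 pad (align 2); @2: mtime [2B, align 2] → 4; +4 pad (align 8); @8: blocks [8B, align 8] → 16; size 16, align 8
@0: d [16B, align 1] → 16
@16: g [2B, align 1] → 18
@18: f [44B, align 1] → 62
@62: a [4B, align 1] → 66
@66: h [2B, align 1] → 68
@68: b [2B, align 1] → 70
@70: c [4B, align 1] → 74

0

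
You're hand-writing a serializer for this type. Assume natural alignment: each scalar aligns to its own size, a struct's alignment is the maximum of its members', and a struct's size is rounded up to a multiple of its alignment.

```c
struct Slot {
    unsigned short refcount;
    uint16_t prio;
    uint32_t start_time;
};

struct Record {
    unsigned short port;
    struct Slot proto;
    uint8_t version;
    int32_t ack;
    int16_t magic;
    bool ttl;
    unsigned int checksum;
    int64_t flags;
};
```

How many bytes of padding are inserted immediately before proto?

2

Slot: refcount at 0 (size 2, align 2) → ends 2; prio at 2 (size 2, align 2) → ends 4; start_time at 4 (size 4, align 4) → ends 8; total 8 bytes, alignment 4
port at 0 (size 2, align 2) → ends 2
pad 2 to align 4 for proto
proto at 4 (size 8, align 4) → ends 12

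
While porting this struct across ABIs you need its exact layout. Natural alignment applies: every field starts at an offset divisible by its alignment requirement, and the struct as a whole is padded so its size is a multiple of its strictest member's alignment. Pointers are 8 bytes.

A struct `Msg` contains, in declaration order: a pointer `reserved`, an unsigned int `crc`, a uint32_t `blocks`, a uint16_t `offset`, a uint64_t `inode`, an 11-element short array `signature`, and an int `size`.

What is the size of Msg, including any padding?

reserved at 0 (size 8, align 8) → ends 8
crc at 8 (size 4, align 4) → ends 12
blocks at 12 (size 4, align 4) → ends 16
offset at 16 (size 2, align 2) → ends 18
pad 6 to align 8 for inode
inode at 24 (size 8, align 8) → ends 32
signature at 32 (size 22, align 2) → ends 54
pad 2 to align 4 for size
size at 56 (size 4, align 4) → ends 60
tail pad 4 to reach multiple of 8
total 64 bytes, alignment 8

64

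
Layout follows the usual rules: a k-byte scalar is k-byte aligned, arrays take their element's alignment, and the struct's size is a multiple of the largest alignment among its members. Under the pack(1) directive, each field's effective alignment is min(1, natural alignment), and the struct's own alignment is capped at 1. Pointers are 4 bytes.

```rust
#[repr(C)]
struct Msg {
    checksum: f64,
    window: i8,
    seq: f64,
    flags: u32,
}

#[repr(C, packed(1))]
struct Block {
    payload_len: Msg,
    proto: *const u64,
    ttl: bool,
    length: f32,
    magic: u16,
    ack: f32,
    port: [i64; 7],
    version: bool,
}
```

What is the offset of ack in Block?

43

Msg: 0..8  checksum  (8B, 8-aligned); 8..9  window  (1B, 1-aligned); 9..16  -- padding (7B); 16..24  seq  (8B, 8-aligned); 24..28  flags  (4B, 4-aligned); 28..32  -- tail padding (4B); sizeof = 32, alignof = 8
0..32  payload_len  (32B, 1-aligned)
32..36  proto  (4B, 1-aligned)
36..37  ttl  (1B, 1-aligned)
37..41  length  (4B, 1-aligned)
41..43  magic  (2B, 1-aligned)
43..47  ack  (4B, 1-aligned)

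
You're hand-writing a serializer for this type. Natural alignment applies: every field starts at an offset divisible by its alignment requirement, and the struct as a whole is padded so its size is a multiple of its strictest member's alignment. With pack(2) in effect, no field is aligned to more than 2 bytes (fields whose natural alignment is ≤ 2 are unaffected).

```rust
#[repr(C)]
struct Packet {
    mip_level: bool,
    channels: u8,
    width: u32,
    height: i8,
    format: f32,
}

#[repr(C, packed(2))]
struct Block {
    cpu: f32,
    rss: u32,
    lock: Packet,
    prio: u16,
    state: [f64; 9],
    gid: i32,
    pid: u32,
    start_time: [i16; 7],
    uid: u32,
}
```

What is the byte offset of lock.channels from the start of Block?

9

Packet: mip_level at 0 (size 1, align 1) → ends 1; channels at 1 (size 1, align 1) → ends 2; pad 2 to align 4 for width; width at 4 (size 4, align 4) → ends 8; height at 8 (size 1, align 1) → ends 9; pad 3 to align 4 for format; format at 12 (size 4, align 4) → ends 16; total 16 bytes, alignment 4
cpu at 0 (size 4, align 2) → ends 4
rss at 4 (size 4, align 2) → ends 8
lock at 8 (size 16, align 2) → ends 24
within Packet: channels at 1
8 + 1 = 9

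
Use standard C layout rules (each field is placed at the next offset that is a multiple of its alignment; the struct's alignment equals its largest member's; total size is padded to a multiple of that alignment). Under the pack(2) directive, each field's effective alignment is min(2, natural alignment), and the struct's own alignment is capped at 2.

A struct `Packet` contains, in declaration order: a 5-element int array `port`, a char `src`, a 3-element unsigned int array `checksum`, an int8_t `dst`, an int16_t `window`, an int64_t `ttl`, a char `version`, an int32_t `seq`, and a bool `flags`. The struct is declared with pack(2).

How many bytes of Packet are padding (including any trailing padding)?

port at 0 (size 20, align 2) → ends 20
src at 20 (size 1, align 1) → ends 21
pad 1 to align 2 for checksum
checksum at 22 (size 12, align 2) → ends 34
dst at 34 (size 1, align 1) → ends 35
pad 1 to align 2 for window
window at 36 (size 2, align 2) → ends 38
ttl at 38 (size 8, align 2) → ends 46
version at 46 (size 1, align 1) → ends 47
pad 1 to align 2 for seq
seq at 48 (size 4, align 2) → ends 52
flags at 52 (size 1, align 1) → ends 53
tail pad 1 to reach multiple of 2
total 54 bytes, alignment 2
data bytes 50, size 54 → padding 4

4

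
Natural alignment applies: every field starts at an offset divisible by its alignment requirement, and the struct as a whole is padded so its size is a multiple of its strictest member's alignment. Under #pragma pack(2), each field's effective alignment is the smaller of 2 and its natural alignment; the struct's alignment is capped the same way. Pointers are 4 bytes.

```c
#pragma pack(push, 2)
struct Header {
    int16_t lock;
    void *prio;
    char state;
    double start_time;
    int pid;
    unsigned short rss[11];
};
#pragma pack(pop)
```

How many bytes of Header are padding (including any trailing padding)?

1

lock at 0 (size 2, align 2) → ends 2
prio at 2 (size 4, align 2) → ends 6
state at 6 (size 1, align 1) → ends 7
pad 1 to align 2 for start_time
start_time at 8 (size 8, align 2) → ends 16
pid at 16 (size 4, align 2) → ends 20
rss at 20 (size 22, align 2) → ends 42
total 42 bytes, alignment 2
data bytes 41, size 42 → padding 1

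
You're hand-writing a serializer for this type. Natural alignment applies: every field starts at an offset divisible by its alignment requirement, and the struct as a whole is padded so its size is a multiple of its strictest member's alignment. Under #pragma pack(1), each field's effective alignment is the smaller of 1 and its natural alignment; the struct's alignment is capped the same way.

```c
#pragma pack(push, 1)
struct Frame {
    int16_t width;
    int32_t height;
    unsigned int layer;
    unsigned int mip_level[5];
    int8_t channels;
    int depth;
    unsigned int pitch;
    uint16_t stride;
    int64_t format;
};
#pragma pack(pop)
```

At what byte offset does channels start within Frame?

0..2  width  (2B, 1-aligned)
2..6  height  (4B, 1-aligned)
6..10  layer  (4B, 1-aligned)
10..30  mip_level  (20B, 1-aligned)
30..31  channels  (1B, 1-aligned)

30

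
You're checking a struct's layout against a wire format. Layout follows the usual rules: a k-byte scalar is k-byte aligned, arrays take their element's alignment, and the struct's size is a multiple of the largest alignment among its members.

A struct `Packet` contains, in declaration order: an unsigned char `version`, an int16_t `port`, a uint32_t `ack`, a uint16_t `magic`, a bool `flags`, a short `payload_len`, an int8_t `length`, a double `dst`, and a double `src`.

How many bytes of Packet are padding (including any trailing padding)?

3

version at 0 (size 1, align 1) → ends 1
pad 1 to align 2 for port
port at 2 (size 2, align 2) → ends 4
ack at 4 (size 4, align 4) → ends 8
magic at 8 (size 2, align 2) → ends 10
flags at 10 (size 1, align 1) → ends 11
pad 1 to align 2 for payload_len
payload_len at 12 (size 2, align 2) → ends 14
length at 14 (size 1, align 1) → ends 15
pad 1 to align 8 for dst
dst at 16 (size 8, align 8) → ends 24
src at 24 (size 8, align 8) → ends 32
total 32 bytes, alignment 8
data bytes 29, size 32 → padding 3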